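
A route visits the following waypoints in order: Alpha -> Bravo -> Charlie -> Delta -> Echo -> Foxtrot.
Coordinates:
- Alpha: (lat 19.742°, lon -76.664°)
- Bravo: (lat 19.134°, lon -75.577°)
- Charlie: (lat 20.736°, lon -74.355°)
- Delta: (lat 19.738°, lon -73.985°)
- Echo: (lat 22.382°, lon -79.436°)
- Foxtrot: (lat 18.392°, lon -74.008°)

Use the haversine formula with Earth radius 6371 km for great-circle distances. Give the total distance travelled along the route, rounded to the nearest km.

1825 km

Leg distances:
Alpha→Bravo: 132.5 km  (cumulative 132.5 km)
Bravo→Charlie: 219.2 km  (cumulative 351.7 km)
Charlie→Delta: 117.5 km  (cumulative 469.2 km)
Delta→Echo: 637.4 km  (cumulative 1106.6 km)
Echo→Foxtrot: 718.8 km  (cumulative 1825.4 km)
Total route length ≈ 1825 km.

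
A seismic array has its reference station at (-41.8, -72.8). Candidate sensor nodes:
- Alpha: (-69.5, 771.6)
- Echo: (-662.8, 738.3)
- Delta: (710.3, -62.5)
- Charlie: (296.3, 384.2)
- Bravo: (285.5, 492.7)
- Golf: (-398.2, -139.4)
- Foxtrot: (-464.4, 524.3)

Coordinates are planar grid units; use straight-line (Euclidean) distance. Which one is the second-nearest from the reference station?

Charlie

Distances from the reference station ((-41.8, -72.8)):
Golf: 362.6
Charlie: 568.5
Bravo: 653.4
Foxtrot: 731.5
Delta: 752.2
Alpha: 844.9
Echo: 1021.5
The second-nearest is Charlie at 568.5.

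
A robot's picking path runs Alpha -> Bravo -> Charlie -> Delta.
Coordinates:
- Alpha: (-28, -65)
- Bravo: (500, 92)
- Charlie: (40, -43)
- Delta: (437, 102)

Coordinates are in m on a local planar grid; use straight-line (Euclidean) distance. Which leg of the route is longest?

Leg distances:
Alpha→Bravo: 550.8 m
Bravo→Charlie: 479.4 m
Charlie→Delta: 422.7 m
The longest leg is Alpha–Bravo at 550.8 m.

Alpha–Bravo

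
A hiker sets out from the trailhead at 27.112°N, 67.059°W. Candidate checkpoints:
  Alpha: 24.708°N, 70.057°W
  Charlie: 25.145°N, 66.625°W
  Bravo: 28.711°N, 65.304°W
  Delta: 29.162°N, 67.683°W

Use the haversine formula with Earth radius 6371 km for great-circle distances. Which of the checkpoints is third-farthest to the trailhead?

Delta

Distance to each, sorted:
Alpha: 401.7 km
Bravo: 247.7 km
Delta: 236.0 km
Charlie: 223.0 km
The third-farthest is Delta at 236.0 km.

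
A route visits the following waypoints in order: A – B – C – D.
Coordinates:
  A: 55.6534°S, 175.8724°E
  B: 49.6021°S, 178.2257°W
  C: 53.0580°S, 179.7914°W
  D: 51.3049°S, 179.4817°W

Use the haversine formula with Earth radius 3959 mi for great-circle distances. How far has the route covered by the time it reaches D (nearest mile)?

856 mi

Leg distances:
A→B: 485.5 mi  (cumulative 485.5 mi)
B→C: 248.2 mi  (cumulative 733.7 mi)
C→D: 121.8 mi  (cumulative 855.5 mi)
Cumulative distance at D ≈ 856 mi.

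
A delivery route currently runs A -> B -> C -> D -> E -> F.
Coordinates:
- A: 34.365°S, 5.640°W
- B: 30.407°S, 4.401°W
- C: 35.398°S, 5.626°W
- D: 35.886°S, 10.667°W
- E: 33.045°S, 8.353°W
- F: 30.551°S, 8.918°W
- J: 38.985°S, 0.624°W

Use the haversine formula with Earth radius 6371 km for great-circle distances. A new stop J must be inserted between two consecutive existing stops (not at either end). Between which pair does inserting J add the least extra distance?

Added distance for inserting J between each consecutive pair:
A–B: 1239.9 km
B–C: 1043.5 km
C–D: 1087.9 km
D–E: 1528.4 km
E–F: 1880.2 km
Smallest added distance is 1043.5 km, inserting between B and C.

between B and C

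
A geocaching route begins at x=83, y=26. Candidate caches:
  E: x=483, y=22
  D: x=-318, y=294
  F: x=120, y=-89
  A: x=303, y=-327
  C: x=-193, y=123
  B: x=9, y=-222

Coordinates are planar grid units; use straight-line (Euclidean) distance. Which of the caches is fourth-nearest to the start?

E

Distance to each, sorted:
F: 120.8
B: 258.8
C: 292.5
E: 400.0
A: 415.9
D: 482.3
The fourth-nearest is E at 400.0.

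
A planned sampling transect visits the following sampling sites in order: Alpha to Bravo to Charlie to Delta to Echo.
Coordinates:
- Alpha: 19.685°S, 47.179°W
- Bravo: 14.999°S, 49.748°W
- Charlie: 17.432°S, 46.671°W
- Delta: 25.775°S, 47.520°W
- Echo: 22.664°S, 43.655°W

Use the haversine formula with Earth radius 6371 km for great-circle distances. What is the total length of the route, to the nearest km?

2468 km

Leg distances:
Alpha→Bravo: 588.0 km  (cumulative 588.0 km)
Bravo→Charlie: 425.6 km  (cumulative 1013.6 km)
Charlie→Delta: 931.8 km  (cumulative 1945.4 km)
Delta→Echo: 522.7 km  (cumulative 2468.1 km)
Total route length ≈ 2468 km.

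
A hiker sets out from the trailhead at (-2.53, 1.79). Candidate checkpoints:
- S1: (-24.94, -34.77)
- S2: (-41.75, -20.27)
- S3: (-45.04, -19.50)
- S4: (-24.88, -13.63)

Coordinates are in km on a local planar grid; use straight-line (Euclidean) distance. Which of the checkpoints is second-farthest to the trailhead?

S2

Distances from the trailhead ((-2.53, 1.79)):
S3: 47.5 km
S2: 45.0 km
S1: 42.9 km
S4: 27.2 km
The second-farthest is S2 at 45.0 km.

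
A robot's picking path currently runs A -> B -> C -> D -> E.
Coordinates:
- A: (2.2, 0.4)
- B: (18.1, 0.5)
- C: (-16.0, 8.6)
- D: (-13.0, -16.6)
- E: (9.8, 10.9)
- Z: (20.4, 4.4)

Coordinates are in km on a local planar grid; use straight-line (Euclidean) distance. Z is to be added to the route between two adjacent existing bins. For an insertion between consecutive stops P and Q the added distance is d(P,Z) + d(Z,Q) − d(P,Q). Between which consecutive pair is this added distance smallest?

Added distance for inserting Z between each consecutive pair:
A–B: 7.3 km
B–C: 6.1 km
C–D: 50.7 km
D–E: 16.2 km
Smallest added distance is 6.1 km, inserting between B and C.

between B and C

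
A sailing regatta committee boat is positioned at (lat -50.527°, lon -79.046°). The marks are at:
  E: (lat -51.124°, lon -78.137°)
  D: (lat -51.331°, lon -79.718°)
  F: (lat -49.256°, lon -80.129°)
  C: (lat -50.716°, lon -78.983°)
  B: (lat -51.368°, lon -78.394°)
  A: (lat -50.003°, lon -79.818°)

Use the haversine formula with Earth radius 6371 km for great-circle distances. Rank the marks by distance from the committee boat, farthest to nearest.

Distances from the committee boat:
F (lat -49.256°, lon -80.129°): 161.2 km
B (lat -51.368°, lon -78.394°): 104.1 km
D (lat -51.331°, lon -79.718°): 101.0 km
E (lat -51.124°, lon -78.137°): 92.1 km
A (lat -50.003°, lon -79.818°): 80.0 km
C (lat -50.716°, lon -78.983°): 21.5 km

F, B, D, E, A, C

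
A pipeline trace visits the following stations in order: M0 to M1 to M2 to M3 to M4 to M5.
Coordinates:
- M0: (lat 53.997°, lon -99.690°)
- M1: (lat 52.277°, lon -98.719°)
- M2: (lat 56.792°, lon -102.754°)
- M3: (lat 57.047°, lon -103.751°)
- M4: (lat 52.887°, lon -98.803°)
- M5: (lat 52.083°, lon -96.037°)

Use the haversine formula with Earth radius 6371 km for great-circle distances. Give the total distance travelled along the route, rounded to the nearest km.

Leg distances:
M0→M1: 201.9 km  (cumulative 201.9 km)
M1→M2: 565.3 km  (cumulative 767.2 km)
M2→M3: 66.8 km  (cumulative 834.0 km)
M3→M4: 559.8 km  (cumulative 1393.8 km)
M4→M5: 207.5 km  (cumulative 1601.4 km)
Total route length ≈ 1601 km.

1601 km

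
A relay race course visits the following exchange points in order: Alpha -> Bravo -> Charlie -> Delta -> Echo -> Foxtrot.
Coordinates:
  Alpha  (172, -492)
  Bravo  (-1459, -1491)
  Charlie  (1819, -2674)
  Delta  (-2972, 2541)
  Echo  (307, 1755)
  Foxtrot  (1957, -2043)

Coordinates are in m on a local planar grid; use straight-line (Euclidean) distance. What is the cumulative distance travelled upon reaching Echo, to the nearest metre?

15851 m

Leg distances:
Alpha→Bravo: 1912.6 m  (cumulative 1912.6 m)
Bravo→Charlie: 3484.9 m  (cumulative 5397.6 m)
Charlie→Delta: 7081.7 m  (cumulative 12479.2 m)
Delta→Echo: 3371.9 m  (cumulative 15851.1 m)
Cumulative distance at Echo ≈ 15851 m.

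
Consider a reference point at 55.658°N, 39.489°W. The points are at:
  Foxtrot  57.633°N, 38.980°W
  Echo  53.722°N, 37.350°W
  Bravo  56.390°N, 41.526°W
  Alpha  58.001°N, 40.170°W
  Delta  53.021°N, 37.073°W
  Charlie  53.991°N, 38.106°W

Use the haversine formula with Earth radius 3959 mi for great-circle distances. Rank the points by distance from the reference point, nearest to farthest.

Computing each great-circle distance from 55.658°N, 39.489°W:
Bravo 56.390°N, 41.526°W: 93.5 mi
Charlie 53.991°N, 38.106°W: 127.7 mi
Foxtrot 57.633°N, 38.980°W: 137.8 mi
Echo 53.722°N, 37.350°W: 158.7 mi
Alpha 58.001°N, 40.170°W: 163.9 mi
Delta 53.021°N, 37.073°W: 206.5 mi

Bravo, Charlie, Foxtrot, Echo, Alpha, Delta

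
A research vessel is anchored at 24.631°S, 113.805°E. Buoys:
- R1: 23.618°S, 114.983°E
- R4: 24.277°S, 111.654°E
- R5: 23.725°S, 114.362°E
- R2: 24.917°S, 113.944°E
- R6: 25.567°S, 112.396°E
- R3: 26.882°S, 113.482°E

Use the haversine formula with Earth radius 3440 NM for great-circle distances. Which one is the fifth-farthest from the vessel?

R5

Distances from the vessel (24.631°S, 113.805°E):
R3: 136.3 NM
R4: 119.5 NM
R6: 95.0 NM
R1: 88.7 NM
R5: 62.4 NM
R2: 18.8 NM
The fifth-farthest is R5 at 62.4 NM.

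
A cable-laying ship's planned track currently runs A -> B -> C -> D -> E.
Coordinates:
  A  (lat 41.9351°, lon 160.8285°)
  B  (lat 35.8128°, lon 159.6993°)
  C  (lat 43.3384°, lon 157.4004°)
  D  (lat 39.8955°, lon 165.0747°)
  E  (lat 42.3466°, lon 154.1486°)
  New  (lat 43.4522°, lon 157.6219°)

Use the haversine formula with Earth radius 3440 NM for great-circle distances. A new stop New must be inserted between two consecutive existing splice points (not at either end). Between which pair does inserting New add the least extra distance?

Added distance for inserting New between each consecutive pair:
A–B: 265.5 NM
B–C: 16.3 NM
C–D: 6.7 NM
D–E: 47.7 NM
Smallest added distance is 6.7 NM, inserting between C and D.

between C and D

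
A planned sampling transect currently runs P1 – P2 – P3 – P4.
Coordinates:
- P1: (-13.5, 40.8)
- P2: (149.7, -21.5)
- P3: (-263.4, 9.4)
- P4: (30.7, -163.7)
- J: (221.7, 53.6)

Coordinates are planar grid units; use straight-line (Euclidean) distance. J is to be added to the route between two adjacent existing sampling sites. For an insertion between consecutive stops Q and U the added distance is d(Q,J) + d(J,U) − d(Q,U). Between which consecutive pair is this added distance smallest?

Added distance for inserting J between each consecutive pair:
P1–P2: 164.9
P2–P3: 176.9
P3–P4: 435.2
Smallest added distance is 164.9, inserting between P1 and P2.

between P1 and P2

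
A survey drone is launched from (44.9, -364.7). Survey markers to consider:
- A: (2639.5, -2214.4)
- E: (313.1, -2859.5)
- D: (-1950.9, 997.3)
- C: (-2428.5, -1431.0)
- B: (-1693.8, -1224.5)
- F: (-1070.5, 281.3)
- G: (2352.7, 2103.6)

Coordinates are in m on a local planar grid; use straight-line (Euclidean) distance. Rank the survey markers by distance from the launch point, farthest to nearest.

G, A, C, E, D, B, F

Computing each straight-line distance from (44.9, -364.7):
G (2352.7, 2103.6): 3379.1 m
A (2639.5, -2214.4): 3186.4 m
C (-2428.5, -1431.0): 2693.5 m
E (313.1, -2859.5): 2509.2 m
D (-1950.9, 997.3): 2416.2 m
B (-1693.8, -1224.5): 1939.7 m
F (-1070.5, 281.3): 1289.0 m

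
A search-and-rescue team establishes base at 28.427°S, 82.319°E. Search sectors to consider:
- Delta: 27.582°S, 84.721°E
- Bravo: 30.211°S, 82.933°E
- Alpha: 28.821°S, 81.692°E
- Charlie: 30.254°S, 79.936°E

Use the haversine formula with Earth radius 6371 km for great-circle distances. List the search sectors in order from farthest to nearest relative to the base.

Charlie, Delta, Bravo, Alpha

Distances from the base:
Charlie 30.254°S, 79.936°E: 307.6 km
Delta 27.582°S, 84.721°E: 253.8 km
Bravo 30.211°S, 82.933°E: 207.1 km
Alpha 28.821°S, 81.692°E: 75.3 km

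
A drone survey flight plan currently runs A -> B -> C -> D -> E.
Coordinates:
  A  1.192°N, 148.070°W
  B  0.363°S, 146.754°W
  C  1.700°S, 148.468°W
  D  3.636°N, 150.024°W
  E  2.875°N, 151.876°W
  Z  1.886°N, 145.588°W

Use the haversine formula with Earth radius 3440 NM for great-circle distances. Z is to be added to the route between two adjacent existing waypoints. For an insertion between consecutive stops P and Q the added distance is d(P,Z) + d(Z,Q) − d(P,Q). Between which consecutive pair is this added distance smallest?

between A and B

Added distance for inserting Z between each consecutive pair:
A–B: 184.5 NM
B–C: 297.7 NM
C–D: 228.4 NM
D–E: 547.8 NM
Smallest added distance is 184.5 NM, inserting between A and B.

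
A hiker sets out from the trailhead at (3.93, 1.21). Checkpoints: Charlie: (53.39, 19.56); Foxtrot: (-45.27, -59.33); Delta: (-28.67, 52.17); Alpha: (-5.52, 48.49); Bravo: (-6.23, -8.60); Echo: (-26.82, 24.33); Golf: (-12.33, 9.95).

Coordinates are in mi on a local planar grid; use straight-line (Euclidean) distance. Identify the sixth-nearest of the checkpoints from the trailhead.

Delta

Distances from the trailhead ((3.93, 1.21)):
Bravo: 14.1 mi
Golf: 18.5 mi
Echo: 38.5 mi
Alpha: 48.2 mi
Charlie: 52.8 mi
Delta: 60.5 mi
Foxtrot: 78.0 mi
The sixth-nearest is Delta at 60.5 mi.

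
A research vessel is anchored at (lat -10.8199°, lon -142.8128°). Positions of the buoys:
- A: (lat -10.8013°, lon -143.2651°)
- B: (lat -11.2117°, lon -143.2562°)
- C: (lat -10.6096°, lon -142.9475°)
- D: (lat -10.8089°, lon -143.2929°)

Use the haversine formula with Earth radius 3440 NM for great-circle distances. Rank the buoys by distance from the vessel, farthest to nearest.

B, D, A, C

Computing each great-circle distance from (lat -10.8199°, lon -142.8128°):
B (lat -11.2117°, lon -143.2562°): 35.2 NM
D (lat -10.8089°, lon -143.2929°): 28.3 NM
A (lat -10.8013°, lon -143.2651°): 26.7 NM
C (lat -10.6096°, lon -142.9475°): 14.9 NM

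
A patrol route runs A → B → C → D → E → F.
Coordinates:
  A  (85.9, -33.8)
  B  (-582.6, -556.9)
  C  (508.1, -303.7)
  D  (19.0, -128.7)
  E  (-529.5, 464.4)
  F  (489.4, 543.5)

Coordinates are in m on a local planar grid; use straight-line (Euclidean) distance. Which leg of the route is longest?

B–C

Leg distances:
A→B: 848.8 m
B→C: 1119.7 m
C→D: 519.5 m
D→E: 807.8 m
E→F: 1022.0 m
The longest leg is B–C at 1119.7 m.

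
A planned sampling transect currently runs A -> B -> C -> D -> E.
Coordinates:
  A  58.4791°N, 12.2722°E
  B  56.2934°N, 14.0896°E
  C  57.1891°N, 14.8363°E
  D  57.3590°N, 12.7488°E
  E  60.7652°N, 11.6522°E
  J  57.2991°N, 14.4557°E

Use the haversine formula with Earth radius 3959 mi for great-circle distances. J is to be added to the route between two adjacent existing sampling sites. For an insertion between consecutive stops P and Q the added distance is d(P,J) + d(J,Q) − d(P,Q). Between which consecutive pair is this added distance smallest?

Added distance for inserting J between each consecutive pair:
A–B: 19.7 mi
B–C: 18.9 mi
C–D: 1.1 mi
D–E: 84.6 mi
Smallest added distance is 1.1 mi, inserting between C and D.

between C and D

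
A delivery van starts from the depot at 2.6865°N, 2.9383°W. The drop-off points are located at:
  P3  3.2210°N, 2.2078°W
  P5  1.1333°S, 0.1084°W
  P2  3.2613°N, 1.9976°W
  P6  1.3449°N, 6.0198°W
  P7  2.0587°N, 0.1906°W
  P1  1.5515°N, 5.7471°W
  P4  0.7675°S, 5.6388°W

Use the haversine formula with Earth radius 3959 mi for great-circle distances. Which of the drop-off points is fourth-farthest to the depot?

P1

Distance to each, sorted:
P5: 328.4 mi
P4: 302.9 mi
P6: 232.1 mi
P1: 209.2 mi
P7: 194.6 mi
P2: 76.1 mi
P3: 62.5 mi
The fourth-farthest is P1 at 209.2 mi.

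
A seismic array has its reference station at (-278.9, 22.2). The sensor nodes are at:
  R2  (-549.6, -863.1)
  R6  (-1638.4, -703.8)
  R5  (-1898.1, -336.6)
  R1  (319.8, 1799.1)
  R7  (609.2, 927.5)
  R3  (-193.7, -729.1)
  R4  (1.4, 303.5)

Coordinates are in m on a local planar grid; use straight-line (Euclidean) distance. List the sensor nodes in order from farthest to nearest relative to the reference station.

Computing each straight-line distance from (-278.9, 22.2):
R1 (319.8, 1799.1): 1875.1 m
R5 (-1898.1, -336.6): 1658.5 m
R6 (-1638.4, -703.8): 1541.2 m
R7 (609.2, 927.5): 1268.2 m
R2 (-549.6, -863.1): 925.8 m
R3 (-193.7, -729.1): 756.1 m
R4 (1.4, 303.5): 397.1 m

R1, R5, R6, R7, R2, R3, R4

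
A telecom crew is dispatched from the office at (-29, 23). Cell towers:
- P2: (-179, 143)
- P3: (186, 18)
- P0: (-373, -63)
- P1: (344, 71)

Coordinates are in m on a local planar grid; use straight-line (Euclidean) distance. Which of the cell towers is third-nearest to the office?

Distances from the office ((-29, 23)):
P2: 192.1 m
P3: 215.1 m
P0: 354.6 m
P1: 376.1 m
The third-nearest is P0 at 354.6 m.

P0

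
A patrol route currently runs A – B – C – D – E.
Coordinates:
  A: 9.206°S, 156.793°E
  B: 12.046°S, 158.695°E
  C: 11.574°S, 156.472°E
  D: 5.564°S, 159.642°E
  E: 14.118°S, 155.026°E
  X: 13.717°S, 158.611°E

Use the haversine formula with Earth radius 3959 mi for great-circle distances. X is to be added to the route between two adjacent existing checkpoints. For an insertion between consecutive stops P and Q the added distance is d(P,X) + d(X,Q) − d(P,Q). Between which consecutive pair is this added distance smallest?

between D and E

Added distance for inserting X between each consecutive pair:
A–B: 215.8 mi
B–C: 168.4 mi
C–D: 306.1 mi
D–E: 140.5 mi
Smallest added distance is 140.5 mi, inserting between D and E.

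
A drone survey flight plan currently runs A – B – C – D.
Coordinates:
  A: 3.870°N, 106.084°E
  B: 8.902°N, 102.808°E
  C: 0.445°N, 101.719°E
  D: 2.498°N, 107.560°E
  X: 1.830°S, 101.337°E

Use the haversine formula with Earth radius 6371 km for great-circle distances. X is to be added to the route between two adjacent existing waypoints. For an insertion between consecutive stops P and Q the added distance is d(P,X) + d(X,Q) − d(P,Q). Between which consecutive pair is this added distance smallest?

between C and D

Added distance for inserting X between each consecutive pair:
A–B: 1362.7 km
B–C: 512.9 km
C–D: 411.0 km
Smallest added distance is 411.0 km, inserting between C and D.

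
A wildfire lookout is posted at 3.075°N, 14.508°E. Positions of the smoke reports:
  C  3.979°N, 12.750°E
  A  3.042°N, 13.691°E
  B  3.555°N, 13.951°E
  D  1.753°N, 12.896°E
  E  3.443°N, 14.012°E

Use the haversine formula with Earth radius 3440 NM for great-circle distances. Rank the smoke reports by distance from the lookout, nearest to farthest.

Computing each great-circle distance from 3.075°N, 14.508°E:
E 3.443°N, 14.012°E: 37.0 NM
B 3.555°N, 13.951°E: 44.1 NM
A 3.042°N, 13.691°E: 49.0 NM
C 3.979°N, 12.750°E: 118.5 NM
D 1.753°N, 12.896°E: 125.1 NM

E, B, A, C, D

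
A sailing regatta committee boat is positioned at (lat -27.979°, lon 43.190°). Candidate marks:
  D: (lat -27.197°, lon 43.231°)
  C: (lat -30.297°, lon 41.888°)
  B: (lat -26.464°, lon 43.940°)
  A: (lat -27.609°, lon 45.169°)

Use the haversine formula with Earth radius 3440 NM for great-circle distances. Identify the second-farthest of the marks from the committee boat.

A

Distance to each, sorted:
C: 155.0 NM
A: 107.4 NM
B: 99.4 NM
D: 47.0 NM
The second-farthest is A at 107.4 NM.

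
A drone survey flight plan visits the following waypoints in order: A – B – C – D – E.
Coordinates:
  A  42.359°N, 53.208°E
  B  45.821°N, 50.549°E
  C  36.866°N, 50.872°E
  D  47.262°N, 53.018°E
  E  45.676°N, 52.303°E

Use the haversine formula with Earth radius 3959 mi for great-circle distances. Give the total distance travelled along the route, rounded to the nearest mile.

Leg distances:
A→B: 273.2 mi  (cumulative 273.2 mi)
B→C: 619.0 mi  (cumulative 892.2 mi)
C→D: 726.6 mi  (cumulative 1618.8 mi)
D→E: 114.7 mi  (cumulative 1733.5 mi)
Total route length ≈ 1734 mi.

1734 mi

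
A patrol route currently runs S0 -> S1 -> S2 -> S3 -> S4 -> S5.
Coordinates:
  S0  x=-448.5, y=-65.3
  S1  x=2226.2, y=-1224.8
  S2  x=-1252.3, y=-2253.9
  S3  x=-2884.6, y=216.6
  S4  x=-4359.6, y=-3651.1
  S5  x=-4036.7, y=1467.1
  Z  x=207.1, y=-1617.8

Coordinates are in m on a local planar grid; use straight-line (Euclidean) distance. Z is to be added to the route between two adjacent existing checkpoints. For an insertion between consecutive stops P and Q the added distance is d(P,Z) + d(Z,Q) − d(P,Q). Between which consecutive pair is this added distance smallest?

between S1 and S2

Added distance for inserting Z between each consecutive pair:
S0–S1: 827.0 m
S1–S2: 21.5 m
S2–S3: 2225.9 m
S3–S4: 4454.4 m
S4–S5: 5117.1 m
Smallest added distance is 21.5 m, inserting between S1 and S2.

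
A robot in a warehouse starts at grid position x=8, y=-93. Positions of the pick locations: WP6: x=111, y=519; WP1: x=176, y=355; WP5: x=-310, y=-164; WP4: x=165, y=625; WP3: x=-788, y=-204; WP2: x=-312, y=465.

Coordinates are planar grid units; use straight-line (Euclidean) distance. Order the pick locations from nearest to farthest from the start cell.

Distance from the start cell at x=8, y=-93 to each:
WP5 x=-310, y=-164: 325.8
WP1 x=176, y=355: 478.5
WP6 x=111, y=519: 620.6
WP2 x=-312, y=465: 643.2
WP4 x=165, y=625: 735.0
WP3 x=-788, y=-204: 803.7

WP5, WP1, WP6, WP2, WP4, WP3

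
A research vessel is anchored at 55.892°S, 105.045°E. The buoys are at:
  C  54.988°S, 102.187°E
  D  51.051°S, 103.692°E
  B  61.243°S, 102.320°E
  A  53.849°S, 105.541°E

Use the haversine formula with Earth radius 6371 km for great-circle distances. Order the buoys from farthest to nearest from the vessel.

Distances from the vessel:
B 61.243°S, 102.320°E: 615.5 km
D 51.051°S, 103.692°E: 545.7 km
A 53.849°S, 105.541°E: 229.4 km
C 54.988°S, 102.187°E: 206.4 km

B, D, A, C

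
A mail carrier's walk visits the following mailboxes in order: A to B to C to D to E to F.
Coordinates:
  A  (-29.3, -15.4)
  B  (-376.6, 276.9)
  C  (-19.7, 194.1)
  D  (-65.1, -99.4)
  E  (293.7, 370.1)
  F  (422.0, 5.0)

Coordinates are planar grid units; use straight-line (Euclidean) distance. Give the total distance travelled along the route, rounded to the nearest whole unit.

2095

Leg distances:
A→B: 453.9  (cumulative 453.9)
B→C: 366.4  (cumulative 820.3)
C→D: 297.0  (cumulative 1117.3)
D→E: 590.9  (cumulative 1708.2)
E→F: 387.0  (cumulative 2095.2)
Total route length ≈ 2095.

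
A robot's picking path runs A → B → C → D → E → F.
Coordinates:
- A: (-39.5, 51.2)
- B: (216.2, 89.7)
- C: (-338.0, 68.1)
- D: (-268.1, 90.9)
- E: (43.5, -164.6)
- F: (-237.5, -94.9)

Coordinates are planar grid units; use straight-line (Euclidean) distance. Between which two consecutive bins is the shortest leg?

Leg distances:
A→B: 258.6
B→C: 554.6
C→D: 73.5
D→E: 403.0
E→F: 289.5
The shortest leg is C–D at 73.5.

C–D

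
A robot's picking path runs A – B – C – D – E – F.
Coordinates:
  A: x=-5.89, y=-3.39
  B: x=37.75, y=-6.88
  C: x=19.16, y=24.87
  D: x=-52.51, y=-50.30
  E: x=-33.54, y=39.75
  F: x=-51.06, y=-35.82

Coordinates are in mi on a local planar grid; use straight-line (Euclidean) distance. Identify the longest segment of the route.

C–D

Leg distances:
A→B: 43.8 mi
B→C: 36.8 mi
C→D: 103.9 mi
D→E: 92.0 mi
E→F: 77.6 mi
The longest leg is C–D at 103.9 mi.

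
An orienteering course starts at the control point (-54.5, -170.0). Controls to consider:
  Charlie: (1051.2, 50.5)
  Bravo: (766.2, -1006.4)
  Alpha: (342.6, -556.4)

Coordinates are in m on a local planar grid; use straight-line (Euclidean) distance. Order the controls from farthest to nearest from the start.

Distance from the start at (-54.5, -170.0) to each:
Bravo (766.2, -1006.4): 1171.8 m
Charlie (1051.2, 50.5): 1127.5 m
Alpha (342.6, -556.4): 554.1 m

Bravo, Charlie, Alpha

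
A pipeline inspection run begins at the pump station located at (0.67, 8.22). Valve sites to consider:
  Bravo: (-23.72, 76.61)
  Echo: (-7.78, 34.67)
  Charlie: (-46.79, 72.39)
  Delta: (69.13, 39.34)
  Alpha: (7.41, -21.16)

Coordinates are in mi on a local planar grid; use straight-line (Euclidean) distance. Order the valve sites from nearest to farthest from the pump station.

Echo, Alpha, Bravo, Delta, Charlie

Distances from the pump station:
Echo (-7.78, 34.67): 27.8 mi
Alpha (7.41, -21.16): 30.1 mi
Bravo (-23.72, 76.61): 72.6 mi
Delta (69.13, 39.34): 75.2 mi
Charlie (-46.79, 72.39): 79.8 mi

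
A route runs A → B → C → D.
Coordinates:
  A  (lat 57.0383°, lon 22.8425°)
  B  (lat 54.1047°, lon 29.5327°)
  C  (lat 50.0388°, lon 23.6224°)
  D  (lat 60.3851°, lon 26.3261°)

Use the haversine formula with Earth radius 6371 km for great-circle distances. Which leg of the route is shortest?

Leg distances:
A→B: 531.9 km
B→C: 605.9 km
C→D: 1162.9 km
The shortest leg is A–B at 531.9 km.

A–B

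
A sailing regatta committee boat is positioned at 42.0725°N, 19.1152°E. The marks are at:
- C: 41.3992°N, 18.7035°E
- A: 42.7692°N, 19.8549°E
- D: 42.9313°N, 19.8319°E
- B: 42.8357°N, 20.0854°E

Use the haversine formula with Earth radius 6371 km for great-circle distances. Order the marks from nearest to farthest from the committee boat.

C, A, D, B

Computing each great-circle distance from 42.0725°N, 19.1152°E:
C 41.3992°N, 18.7035°E: 82.3 km
A 42.7692°N, 19.8549°E: 98.4 km
D 42.9313°N, 19.8319°E: 112.1 km
B 42.8357°N, 20.0854°E: 116.3 km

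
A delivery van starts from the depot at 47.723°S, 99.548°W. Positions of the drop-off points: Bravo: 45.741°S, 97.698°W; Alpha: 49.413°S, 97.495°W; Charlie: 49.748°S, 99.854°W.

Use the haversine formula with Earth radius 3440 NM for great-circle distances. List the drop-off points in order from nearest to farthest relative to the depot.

Distances from the depot:
Charlie 49.748°S, 99.854°W: 122.2 NM
Alpha 49.413°S, 97.495°W: 130.2 NM
Bravo 45.741°S, 97.698°W: 141.3 NM

Charlie, Alpha, Bravo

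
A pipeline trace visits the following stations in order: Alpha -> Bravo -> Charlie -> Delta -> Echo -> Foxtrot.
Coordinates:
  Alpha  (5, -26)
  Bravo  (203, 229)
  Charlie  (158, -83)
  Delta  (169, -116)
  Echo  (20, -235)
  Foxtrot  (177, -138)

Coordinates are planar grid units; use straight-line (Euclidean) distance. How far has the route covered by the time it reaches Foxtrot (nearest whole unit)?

1048

Leg distances:
Alpha→Bravo: 322.8  (cumulative 322.8)
Bravo→Charlie: 315.2  (cumulative 638.1)
Charlie→Delta: 34.8  (cumulative 672.9)
Delta→Echo: 190.7  (cumulative 863.5)
Echo→Foxtrot: 184.5  (cumulative 1048.1)
Cumulative distance at Foxtrot ≈ 1048.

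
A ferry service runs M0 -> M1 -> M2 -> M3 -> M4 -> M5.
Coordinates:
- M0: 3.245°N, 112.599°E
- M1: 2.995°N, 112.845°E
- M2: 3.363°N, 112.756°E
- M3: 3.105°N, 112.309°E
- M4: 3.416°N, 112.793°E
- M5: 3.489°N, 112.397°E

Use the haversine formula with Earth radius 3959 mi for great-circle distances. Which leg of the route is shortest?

M0–M1

Leg distances:
M0→M1: 24.2 mi
M1→M2: 26.2 mi
M2→M3: 35.6 mi
M3→M4: 39.7 mi
M4→M5: 27.8 mi
The shortest leg is M0–M1 at 24.2 mi.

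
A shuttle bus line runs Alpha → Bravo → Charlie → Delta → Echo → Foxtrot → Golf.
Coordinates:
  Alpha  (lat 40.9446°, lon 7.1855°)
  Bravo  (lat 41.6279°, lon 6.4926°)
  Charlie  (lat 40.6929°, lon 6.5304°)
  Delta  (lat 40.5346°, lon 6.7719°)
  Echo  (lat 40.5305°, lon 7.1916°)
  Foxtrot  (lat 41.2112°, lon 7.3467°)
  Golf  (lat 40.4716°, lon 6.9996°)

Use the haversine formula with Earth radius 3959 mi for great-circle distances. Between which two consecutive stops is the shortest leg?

Leg distances:
Alpha→Bravo: 59.4 mi
Bravo→Charlie: 64.6 mi
Charlie→Delta: 16.7 mi
Delta→Echo: 22.0 mi
Echo→Foxtrot: 47.7 mi
Foxtrot→Golf: 54.2 mi
The shortest leg is Charlie–Delta at 16.7 mi.

Charlie–Delta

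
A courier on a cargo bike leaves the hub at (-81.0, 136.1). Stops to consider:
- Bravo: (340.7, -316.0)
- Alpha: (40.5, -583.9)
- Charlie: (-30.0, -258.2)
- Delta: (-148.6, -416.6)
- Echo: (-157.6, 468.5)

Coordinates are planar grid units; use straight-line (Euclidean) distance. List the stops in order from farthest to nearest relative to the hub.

Distance from the hub at (-81.0, 136.1) to each:
Alpha (40.5, -583.9): 730.2
Bravo (340.7, -316.0): 618.2
Delta (-148.6, -416.6): 556.8
Charlie (-30.0, -258.2): 397.6
Echo (-157.6, 468.5): 341.1

Alpha, Bravo, Delta, Charlie, Echo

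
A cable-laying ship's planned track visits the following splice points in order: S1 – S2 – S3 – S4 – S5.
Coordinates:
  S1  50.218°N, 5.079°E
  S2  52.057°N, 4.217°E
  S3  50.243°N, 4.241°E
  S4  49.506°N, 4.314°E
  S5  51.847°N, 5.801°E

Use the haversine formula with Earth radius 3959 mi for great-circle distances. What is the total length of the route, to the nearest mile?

483 mi

Leg distances:
S1→S2: 132.4 mi  (cumulative 132.4 mi)
S2→S3: 125.3 mi  (cumulative 257.8 mi)
S3→S4: 51.0 mi  (cumulative 308.8 mi)
S4→S5: 174.4 mi  (cumulative 483.2 mi)
Total route length ≈ 483 mi.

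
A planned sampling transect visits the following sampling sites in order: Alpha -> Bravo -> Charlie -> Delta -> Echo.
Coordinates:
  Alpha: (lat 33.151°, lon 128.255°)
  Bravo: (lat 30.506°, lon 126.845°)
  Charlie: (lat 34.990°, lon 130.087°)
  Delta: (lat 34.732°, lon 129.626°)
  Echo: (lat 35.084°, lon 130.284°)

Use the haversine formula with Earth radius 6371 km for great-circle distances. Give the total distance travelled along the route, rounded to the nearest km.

1029 km

Leg distances:
Alpha→Bravo: 322.9 km  (cumulative 322.9 km)
Bravo→Charlie: 583.5 km  (cumulative 906.3 km)
Charlie→Delta: 50.9 km  (cumulative 957.2 km)
Delta→Echo: 71.6 km  (cumulative 1028.9 km)
Total route length ≈ 1029 km.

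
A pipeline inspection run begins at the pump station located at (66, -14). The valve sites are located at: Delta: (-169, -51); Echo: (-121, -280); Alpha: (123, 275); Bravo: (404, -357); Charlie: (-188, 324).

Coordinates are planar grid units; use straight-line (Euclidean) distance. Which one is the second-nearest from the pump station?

Distance to each, sorted:
Delta: 237.9
Alpha: 294.6
Echo: 325.2
Charlie: 422.8
Bravo: 481.6
The second-nearest is Alpha at 294.6.

Alpha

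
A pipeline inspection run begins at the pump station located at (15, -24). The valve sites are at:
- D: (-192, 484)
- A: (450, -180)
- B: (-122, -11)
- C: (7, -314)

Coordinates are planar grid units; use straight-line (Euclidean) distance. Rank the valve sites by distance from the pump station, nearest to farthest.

B, C, A, D

Distance from the pump station at (15, -24) to each:
B (-122, -11): 137.6
C (7, -314): 290.1
A (450, -180): 462.1
D (-192, 484): 548.6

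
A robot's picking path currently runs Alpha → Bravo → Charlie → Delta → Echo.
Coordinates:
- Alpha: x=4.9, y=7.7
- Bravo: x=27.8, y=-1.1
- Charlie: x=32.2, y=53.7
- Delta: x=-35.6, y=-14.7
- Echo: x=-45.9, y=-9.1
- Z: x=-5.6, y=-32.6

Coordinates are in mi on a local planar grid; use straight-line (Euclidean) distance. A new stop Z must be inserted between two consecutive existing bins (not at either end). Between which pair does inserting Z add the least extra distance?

between Charlie and Delta

Added distance for inserting Z between each consecutive pair:
Alpha–Bravo: 63.0 mi
Bravo–Charlie: 85.1 mi
Charlie–Delta: 32.8 mi
Delta–Echo: 69.9 mi
Smallest added distance is 32.8 mi, inserting between Charlie and Delta.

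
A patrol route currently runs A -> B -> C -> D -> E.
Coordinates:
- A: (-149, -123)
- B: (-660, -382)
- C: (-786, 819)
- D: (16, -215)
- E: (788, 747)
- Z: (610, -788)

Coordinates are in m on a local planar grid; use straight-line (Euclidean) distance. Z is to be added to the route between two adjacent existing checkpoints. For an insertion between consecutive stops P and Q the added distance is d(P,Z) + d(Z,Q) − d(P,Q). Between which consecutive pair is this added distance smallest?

Added distance for inserting Z between each consecutive pair:
A–B: 1769.5 m
B–C: 2254.4 m
C–D: 1645.4 m
D–E: 1137.2 m
Smallest added distance is 1137.2 m, inserting between D and E.

between D and E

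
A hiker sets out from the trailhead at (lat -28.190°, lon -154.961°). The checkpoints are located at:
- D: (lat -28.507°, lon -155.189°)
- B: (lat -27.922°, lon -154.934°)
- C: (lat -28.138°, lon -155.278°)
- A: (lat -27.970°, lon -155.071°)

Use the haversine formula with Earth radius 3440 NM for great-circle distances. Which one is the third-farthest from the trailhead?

B

Distance to each, sorted:
D: 22.5 NM
C: 17.1 NM
B: 16.2 NM
A: 14.4 NM
The third-farthest is B at 16.2 NM.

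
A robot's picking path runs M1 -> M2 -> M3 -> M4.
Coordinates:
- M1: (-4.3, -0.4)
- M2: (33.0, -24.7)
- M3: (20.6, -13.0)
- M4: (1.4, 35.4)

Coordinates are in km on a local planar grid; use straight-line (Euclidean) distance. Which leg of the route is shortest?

M2–M3

Leg distances:
M1→M2: 44.5 km
M2→M3: 17.0 km
M3→M4: 52.1 km
The shortest leg is M2–M3 at 17.0 km.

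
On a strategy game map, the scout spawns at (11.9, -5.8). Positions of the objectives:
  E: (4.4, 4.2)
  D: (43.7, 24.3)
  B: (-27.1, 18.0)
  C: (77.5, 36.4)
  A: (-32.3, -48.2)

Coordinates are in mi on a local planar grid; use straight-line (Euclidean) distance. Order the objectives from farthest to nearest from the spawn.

C, A, B, D, E

Distance from the spawn at (11.9, -5.8) to each:
C (77.5, 36.4): 78.0 mi
A (-32.3, -48.2): 61.2 mi
B (-27.1, 18.0): 45.7 mi
D (43.7, 24.3): 43.8 mi
E (4.4, 4.2): 12.5 mi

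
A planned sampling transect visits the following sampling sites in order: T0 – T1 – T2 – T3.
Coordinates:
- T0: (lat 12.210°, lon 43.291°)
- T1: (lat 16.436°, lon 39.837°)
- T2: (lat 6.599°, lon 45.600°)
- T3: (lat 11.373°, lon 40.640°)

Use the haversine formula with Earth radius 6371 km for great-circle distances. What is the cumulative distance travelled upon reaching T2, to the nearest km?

Leg distances:
T0→T1: 599.3 km  (cumulative 599.3 km)
T1→T2: 1260.8 km  (cumulative 1860.2 km)
Cumulative distance at T2 ≈ 1860 km.

1860 km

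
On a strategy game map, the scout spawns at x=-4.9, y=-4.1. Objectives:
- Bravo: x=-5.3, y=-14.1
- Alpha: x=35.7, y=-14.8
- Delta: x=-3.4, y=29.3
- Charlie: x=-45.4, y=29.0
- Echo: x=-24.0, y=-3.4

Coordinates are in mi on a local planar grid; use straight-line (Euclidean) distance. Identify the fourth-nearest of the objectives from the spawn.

Alpha

Distance to each, sorted:
Bravo: 10.0 mi
Echo: 19.1 mi
Delta: 33.4 mi
Alpha: 42.0 mi
Charlie: 52.3 mi
The fourth-nearest is Alpha at 42.0 mi.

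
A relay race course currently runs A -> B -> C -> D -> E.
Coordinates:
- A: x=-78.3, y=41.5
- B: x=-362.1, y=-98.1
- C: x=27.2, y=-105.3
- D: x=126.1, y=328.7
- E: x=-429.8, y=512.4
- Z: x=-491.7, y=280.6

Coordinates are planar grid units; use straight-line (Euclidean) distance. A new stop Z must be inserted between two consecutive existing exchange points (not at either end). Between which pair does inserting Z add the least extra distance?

between D and E

Added distance for inserting Z between each consecutive pair:
A–B: 561.6
B–C: 657.6
C–D: 821.2
D–E: 274.1
Smallest added distance is 274.1, inserting between D and E.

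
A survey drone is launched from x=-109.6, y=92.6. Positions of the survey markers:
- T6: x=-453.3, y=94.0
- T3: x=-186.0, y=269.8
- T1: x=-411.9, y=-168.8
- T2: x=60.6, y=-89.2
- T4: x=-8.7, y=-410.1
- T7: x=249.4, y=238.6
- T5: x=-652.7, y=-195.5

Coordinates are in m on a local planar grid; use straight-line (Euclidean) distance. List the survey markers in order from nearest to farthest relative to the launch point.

Distances from the launch point:
T3 x=-186.0, y=269.8: 193.0 m
T2 x=60.6, y=-89.2: 249.0 m
T6 x=-453.3, y=94.0: 343.7 m
T7 x=249.4, y=238.6: 387.6 m
T1 x=-411.9, y=-168.8: 399.6 m
T4 x=-8.7, y=-410.1: 512.7 m
T5 x=-652.7, y=-195.5: 614.8 m

T3, T2, T6, T7, T1, T4, T5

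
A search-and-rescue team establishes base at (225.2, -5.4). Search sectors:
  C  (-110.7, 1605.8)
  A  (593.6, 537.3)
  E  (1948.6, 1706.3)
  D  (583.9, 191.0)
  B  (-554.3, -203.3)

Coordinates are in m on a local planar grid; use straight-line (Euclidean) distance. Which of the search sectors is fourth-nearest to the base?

C

Distances from the base ((225.2, -5.4)):
D: 408.9 m
A: 655.9 m
B: 804.2 m
C: 1645.8 m
E: 2429.0 m
The fourth-nearest is C at 1645.8 m.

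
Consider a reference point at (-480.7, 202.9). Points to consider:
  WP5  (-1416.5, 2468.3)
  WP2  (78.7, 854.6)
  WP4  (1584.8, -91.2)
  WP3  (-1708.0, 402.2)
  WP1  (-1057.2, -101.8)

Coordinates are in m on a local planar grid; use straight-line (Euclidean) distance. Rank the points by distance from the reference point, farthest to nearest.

Computing each straight-line distance from (-480.7, 202.9):
WP5 (-1416.5, 2468.3): 2451.1 m
WP4 (1584.8, -91.2): 2086.3 m
WP3 (-1708.0, 402.2): 1243.4 m
WP2 (78.7, 854.6): 858.9 m
WP1 (-1057.2, -101.8): 652.1 m

WP5, WP4, WP3, WP2, WP1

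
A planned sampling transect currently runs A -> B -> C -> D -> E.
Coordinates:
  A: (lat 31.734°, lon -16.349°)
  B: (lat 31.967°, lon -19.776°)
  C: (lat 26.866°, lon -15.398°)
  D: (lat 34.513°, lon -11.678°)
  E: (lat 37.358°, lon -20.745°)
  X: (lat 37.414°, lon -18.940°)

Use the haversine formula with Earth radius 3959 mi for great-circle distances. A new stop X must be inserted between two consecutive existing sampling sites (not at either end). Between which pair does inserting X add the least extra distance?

between D and E

Added distance for inserting X between each consecutive pair:
A–B: 596.8 mi
B–C: 696.9 mi
C–D: 637.7 mi
D–E: 8.2 mi
Smallest added distance is 8.2 mi, inserting between D and E.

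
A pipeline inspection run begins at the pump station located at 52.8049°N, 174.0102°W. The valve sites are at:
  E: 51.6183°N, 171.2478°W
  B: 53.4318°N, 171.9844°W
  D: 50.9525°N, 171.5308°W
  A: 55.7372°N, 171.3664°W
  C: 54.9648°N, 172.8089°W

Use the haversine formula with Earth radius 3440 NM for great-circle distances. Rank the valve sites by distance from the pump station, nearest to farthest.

Distance from the pump station at 52.8049°N, 174.0102°W to each:
B 53.4318°N, 171.9844°W: 82.1 NM
E 51.6183°N, 171.2478°W: 124.1 NM
C 54.9648°N, 172.8089°W: 136.5 NM
D 50.9525°N, 171.5308°W: 144.3 NM
A 55.7372°N, 171.3664°W: 198.9 NM

B, E, C, D, A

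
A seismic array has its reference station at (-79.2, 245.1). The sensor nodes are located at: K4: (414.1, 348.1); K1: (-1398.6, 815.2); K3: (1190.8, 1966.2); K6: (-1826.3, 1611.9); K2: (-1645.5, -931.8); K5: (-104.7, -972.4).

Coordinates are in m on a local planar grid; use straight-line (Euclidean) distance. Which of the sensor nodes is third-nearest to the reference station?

K1

Distances from the reference station ((-79.2, 245.1)):
K4: 503.9 m
K5: 1217.8 m
K1: 1437.3 m
K2: 1959.2 m
K3: 2138.9 m
K6: 2218.2 m
The third-nearest is K1 at 1437.3 m.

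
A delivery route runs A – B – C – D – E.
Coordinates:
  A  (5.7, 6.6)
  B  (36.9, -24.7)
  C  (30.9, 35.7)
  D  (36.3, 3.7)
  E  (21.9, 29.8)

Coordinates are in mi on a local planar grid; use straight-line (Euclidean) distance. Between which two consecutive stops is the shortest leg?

D–E

Leg distances:
A→B: 44.2 mi
B→C: 60.7 mi
C→D: 32.5 mi
D→E: 29.8 mi
The shortest leg is D–E at 29.8 mi.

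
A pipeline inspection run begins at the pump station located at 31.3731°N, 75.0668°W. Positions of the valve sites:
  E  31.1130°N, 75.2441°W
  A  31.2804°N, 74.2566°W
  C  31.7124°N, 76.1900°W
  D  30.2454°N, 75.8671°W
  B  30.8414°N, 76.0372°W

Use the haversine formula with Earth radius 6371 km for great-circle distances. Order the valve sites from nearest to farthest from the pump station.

E, A, B, C, D

Distances from the pump station:
E 31.1130°N, 75.2441°W: 33.5 km
A 31.2804°N, 74.2566°W: 77.6 km
B 30.8414°N, 76.0372°W: 109.7 km
C 31.7124°N, 76.1900°W: 112.9 km
D 30.2454°N, 75.8671°W: 146.9 km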